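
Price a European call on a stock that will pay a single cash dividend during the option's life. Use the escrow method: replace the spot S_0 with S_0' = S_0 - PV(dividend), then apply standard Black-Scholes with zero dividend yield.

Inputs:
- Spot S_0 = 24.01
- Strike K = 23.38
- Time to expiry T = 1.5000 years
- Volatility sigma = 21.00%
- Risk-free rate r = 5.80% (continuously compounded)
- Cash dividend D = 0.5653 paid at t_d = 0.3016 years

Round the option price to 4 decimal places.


PV(D) = D * exp(-r * t_d) = 0.5653 * 0.98265931 = 0.55549731
S_0' = S_0 - PV(D) = 24.0100 - 0.55549731 = 23.45450269
d1 = (ln(S_0'/K) + (r + sigma^2/2)*T) / (sigma*sqrt(T)) = 0.47923113
d2 = d1 - sigma*sqrt(T) = 0.22203471
exp(-rT) = 0.91667710
N(d1) = 0.68411290; N(d2) = 0.58785657
C = S_0' * N(d1) - K * exp(-rT) * N(d2) = 23.45450269 * 0.68411290 - 23.3800 * 0.91667710 * 0.58785657 = 3.4466

Answer: Price = 3.4466


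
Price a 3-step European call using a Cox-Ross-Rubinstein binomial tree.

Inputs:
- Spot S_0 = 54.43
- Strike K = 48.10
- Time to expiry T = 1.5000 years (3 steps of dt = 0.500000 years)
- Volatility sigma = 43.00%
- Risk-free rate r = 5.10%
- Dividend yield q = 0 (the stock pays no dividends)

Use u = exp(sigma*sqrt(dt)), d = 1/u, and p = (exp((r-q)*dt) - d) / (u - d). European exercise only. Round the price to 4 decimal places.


dt = T/N = 0.500000
u = exp(sigma*sqrt(dt)) = 1.355345; d = 1/u = 0.737820
p = (exp((r-q)*dt) - d) / (u - d) = 0.466391
Discount per step: exp(-r*dt) = 0.974822
Stock lattice S(k, i) with i counting down-moves:
  k=0: S(0,0) = 54.4300
  k=1: S(1,0) = 73.7714; S(1,1) = 40.1595
  k=2: S(2,0) = 99.9857; S(2,1) = 54.4300; S(2,2) = 29.6305
  k=3: S(3,0) = 135.5151; S(3,1) = 73.7714; S(3,2) = 40.1595; S(3,3) = 21.8620
Terminal payoffs V(N, i) = max(S_T - K, 0):
  V(3,0) = 87.415120; V(3,1) = 25.671420; V(3,2) = 0.000000; V(3,3) = 0.000000
Backward induction: V(k, i) = exp(-r*dt) * [p * V(k+1, i) + (1-p) * V(k+1, i+1)].
  V(2,0) = exp(-r*dt) * [p*87.415120 + (1-p)*25.671420] = 53.096756
  V(2,1) = exp(-r*dt) * [p*25.671420 + (1-p)*0.000000] = 11.671473
  V(2,2) = exp(-r*dt) * [p*0.000000 + (1-p)*0.000000] = 0.000000
  V(1,0) = exp(-r*dt) * [p*53.096756 + (1-p)*11.671473] = 30.211557
  V(1,1) = exp(-r*dt) * [p*11.671473 + (1-p)*0.000000] = 5.306418
  V(0,0) = exp(-r*dt) * [p*30.211557 + (1-p)*5.306418] = 16.495900

Answer: Price = V(0,0) = 16.4959


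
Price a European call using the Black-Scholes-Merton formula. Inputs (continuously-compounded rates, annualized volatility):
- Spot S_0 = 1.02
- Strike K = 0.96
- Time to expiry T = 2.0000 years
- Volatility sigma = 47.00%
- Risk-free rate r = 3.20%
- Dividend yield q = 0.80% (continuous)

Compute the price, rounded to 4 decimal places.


Answer: Price = 0.3028

Derivation:
d1 = (ln(S/K) + (r - q + 0.5*sigma^2) * T) / (sigma * sqrt(T)) = 0.49576403
d2 = d1 - sigma * sqrt(T) = -0.16891634
exp(-rT) = 0.93800500; exp(-qT) = 0.98412732
C = S_0 * exp(-qT) * N(d1) - K * exp(-rT) * N(d2)
N(d1) = 0.68996955; N(d2) = 0.43293122
C = 1.0200 * 0.98412732 * 0.68996955 - 0.9600 * 0.93800500 * 0.43293122 = 0.3028


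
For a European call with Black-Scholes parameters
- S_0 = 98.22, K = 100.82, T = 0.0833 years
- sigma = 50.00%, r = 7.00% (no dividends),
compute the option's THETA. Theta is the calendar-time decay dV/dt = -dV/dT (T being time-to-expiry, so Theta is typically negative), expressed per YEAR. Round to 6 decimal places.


Answer: Theta = -36.778720

Derivation:
d1 = -0.0684878199; d2 = -0.2127965168
phi(d1) = 0.3980077411; exp(-qT) = 1.0000000000; exp(-rT) = 0.9941859673
Theta = -S*exp(-qT)*phi(d1)*sigma/(2*sqrt(T)) - r*K*exp(-rT)*N(d2) + q*S*exp(-qT)*N(d1)
N(d1) = 0.4726986578; N(d2) = 0.4157428404; sqrt(T) = 0.2886173938
Term 1 = -98.2200 * 1.0000000000 * 0.3980077411 * 0.5000 / (2 * 0.2886173938) = -33.8617155191
Term 2 = -0.0700 * 100.8200 * 0.9941859673 * 0.4157428404 = -2.9170047806
Term 3 = 0 (no dividend yield, q = 0)
Theta = -33.8617155191 + (-2.9170047806) + (0.0000000000) = -36.778720


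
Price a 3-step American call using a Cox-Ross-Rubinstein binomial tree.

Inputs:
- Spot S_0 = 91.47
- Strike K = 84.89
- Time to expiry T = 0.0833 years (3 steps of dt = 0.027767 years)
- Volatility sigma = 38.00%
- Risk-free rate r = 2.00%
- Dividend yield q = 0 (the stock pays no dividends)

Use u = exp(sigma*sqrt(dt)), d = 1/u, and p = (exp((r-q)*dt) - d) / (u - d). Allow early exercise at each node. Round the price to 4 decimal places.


dt = T/N = 0.027767
u = exp(sigma*sqrt(dt)) = 1.065368; d = 1/u = 0.938642
p = (exp((r-q)*dt) - d) / (u - d) = 0.488558
Discount per step: exp(-r*dt) = 0.999445
Stock lattice S(k, i) with i counting down-moves:
  k=0: S(0,0) = 91.4700
  k=1: S(1,0) = 97.4492; S(1,1) = 85.8576
  k=2: S(2,0) = 103.8194; S(2,1) = 91.4700; S(2,2) = 80.5896
  k=3: S(3,0) = 110.6059; S(3,1) = 97.4492; S(3,2) = 85.8576; S(3,3) = 75.6448
Terminal payoffs V(N, i) = max(S_T - K, 0):
  V(3,0) = 25.715857; V(3,1) = 12.559249; V(3,2) = 0.967624; V(3,3) = 0.000000
Backward induction: V(k, i) = exp(-r*dt) * [p * V(k+1, i) + (1-p) * V(k+1, i+1)]; then take max(V_cont, immediate exercise) for American.
  V(2,0) = exp(-r*dt) * [p*25.715857 + (1-p)*12.559249] = 18.976480; exercise = 18.929351; V(2,0) = max -> 18.976480
  V(2,1) = exp(-r*dt) * [p*12.559249 + (1-p)*0.967624] = 6.627129; exercise = 6.580000; V(2,1) = max -> 6.627129
  V(2,2) = exp(-r*dt) * [p*0.967624 + (1-p)*0.000000] = 0.472478; exercise = 0.000000; V(2,2) = max -> 0.472478
  V(1,0) = exp(-r*dt) * [p*18.976480 + (1-p)*6.627129] = 12.653481; exercise = 12.559249; V(1,0) = max -> 12.653481
  V(1,1) = exp(-r*dt) * [p*6.627129 + (1-p)*0.472478] = 3.477454; exercise = 0.967624; V(1,1) = max -> 3.477454
  V(0,0) = exp(-r*dt) * [p*12.653481 + (1-p)*3.477454] = 7.956060; exercise = 6.580000; V(0,0) = max -> 7.956060

Answer: Price = V(0,0) = 7.9561


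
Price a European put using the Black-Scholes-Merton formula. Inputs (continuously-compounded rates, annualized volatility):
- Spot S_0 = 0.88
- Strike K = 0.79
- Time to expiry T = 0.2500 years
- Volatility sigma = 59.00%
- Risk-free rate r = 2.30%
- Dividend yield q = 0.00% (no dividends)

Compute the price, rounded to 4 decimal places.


Answer: Price = 0.0575

Derivation:
d1 = (ln(S/K) + (r - q + 0.5*sigma^2) * T) / (sigma * sqrt(T)) = 0.53271682
d2 = d1 - sigma * sqrt(T) = 0.23771682
exp(-rT) = 0.99426650; exp(-qT) = 1.00000000
P = K * exp(-rT) * N(-d2) - S_0 * exp(-qT) * N(-d1)
N(-d1) = 0.29711481; N(-d2) = 0.40605037
P = 0.7900 * 0.99426650 * 0.40605037 - 0.8800 * 1.00000000 * 0.29711481 = 0.0575


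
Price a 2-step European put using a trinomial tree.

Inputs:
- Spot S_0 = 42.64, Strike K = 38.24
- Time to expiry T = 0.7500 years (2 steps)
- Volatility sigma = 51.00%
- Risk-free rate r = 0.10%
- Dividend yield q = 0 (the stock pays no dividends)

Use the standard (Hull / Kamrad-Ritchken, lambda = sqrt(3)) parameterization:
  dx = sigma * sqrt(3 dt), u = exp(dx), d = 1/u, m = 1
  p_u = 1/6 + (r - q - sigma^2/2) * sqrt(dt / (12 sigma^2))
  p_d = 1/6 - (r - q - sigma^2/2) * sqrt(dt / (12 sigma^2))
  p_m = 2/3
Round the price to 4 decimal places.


dt = T/N = 0.375000; dx = sigma*sqrt(3*dt) = 0.540937
u = exp(dx) = 1.717615; d = 1/u = 0.582203
p_u = 0.121935, p_m = 0.666667, p_d = 0.211398
Discount per step: exp(-r*dt) = 0.999625
Stock lattice S(k, j) with j the centered position index:
  k=0: S(0,+0) = 42.6400
  k=1: S(1,-1) = 24.8251; S(1,+0) = 42.6400; S(1,+1) = 73.2391
  k=2: S(2,-2) = 14.4533; S(2,-1) = 24.8251; S(2,+0) = 42.6400; S(2,+1) = 73.2391; S(2,+2) = 125.7966
Terminal payoffs V(N, j) = max(K - S_T, 0):
  V(2,-2) = 23.786749; V(2,-1) = 13.414879; V(2,+0) = 0.000000; V(2,+1) = 0.000000; V(2,+2) = 0.000000
Backward induction: V(k, j) = exp(-r*dt) * [p_u * V(k+1, j+1) + p_m * V(k+1, j) + p_d * V(k+1, j-1)]
  V(1,-1) = exp(-r*dt) * [p_u*0.000000 + p_m*13.414879 + p_d*23.786749] = 13.966488
  V(1,+0) = exp(-r*dt) * [p_u*0.000000 + p_m*0.000000 + p_d*13.414879] = 2.834817
  V(1,+1) = exp(-r*dt) * [p_u*0.000000 + p_m*0.000000 + p_d*0.000000] = 0.000000
  V(0,+0) = exp(-r*dt) * [p_u*0.000000 + p_m*2.834817 + p_d*13.966488] = 4.840551

Answer: Price = V(0,0) = 4.8406


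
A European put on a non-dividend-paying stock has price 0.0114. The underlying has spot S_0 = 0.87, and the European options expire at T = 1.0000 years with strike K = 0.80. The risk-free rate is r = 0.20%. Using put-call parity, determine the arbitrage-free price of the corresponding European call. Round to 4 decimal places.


Put-call parity: C - P = S_0 * exp(-qT) - K * exp(-rT).
S_0 * exp(-qT) = 0.8700 * 1.00000000 = 0.87000000
K * exp(-rT) = 0.8000 * 0.99800200 = 0.79840160
C = P + S*exp(-qT) - K*exp(-rT)
C = 0.0114 + 0.87000000 - 0.79840160 = 0.0830

Answer: Call price = 0.0830


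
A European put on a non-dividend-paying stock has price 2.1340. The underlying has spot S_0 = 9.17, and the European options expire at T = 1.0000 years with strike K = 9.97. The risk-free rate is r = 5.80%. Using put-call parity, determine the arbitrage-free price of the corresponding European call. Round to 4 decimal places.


Answer: Call price = 1.8958

Derivation:
Put-call parity: C - P = S_0 * exp(-qT) - K * exp(-rT).
S_0 * exp(-qT) = 9.1700 * 1.00000000 = 9.17000000
K * exp(-rT) = 9.9700 * 0.94364995 = 9.40818998
C = P + S*exp(-qT) - K*exp(-rT)
C = 2.1340 + 9.17000000 - 9.40818998 = 1.8958


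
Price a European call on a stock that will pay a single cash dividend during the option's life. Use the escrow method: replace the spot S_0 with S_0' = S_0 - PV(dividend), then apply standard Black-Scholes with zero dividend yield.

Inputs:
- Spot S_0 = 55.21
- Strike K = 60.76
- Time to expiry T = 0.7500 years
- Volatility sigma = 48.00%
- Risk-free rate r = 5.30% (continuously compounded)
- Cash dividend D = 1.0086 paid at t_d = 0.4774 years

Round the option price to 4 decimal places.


Answer: Price = 7.3330

Derivation:
PV(D) = D * exp(-r * t_d) = 1.0086 * 0.97501522 = 0.98340035
S_0' = S_0 - PV(D) = 55.2100 - 0.98340035 = 54.22659965
d1 = (ln(S_0'/K) + (r + sigma^2/2)*T) / (sigma*sqrt(T)) = 0.02980542
d2 = d1 - sigma*sqrt(T) = -0.38588678
exp(-rT) = 0.96102967
N(d1) = 0.51188888; N(d2) = 0.34979026
C = S_0' * N(d1) - K * exp(-rT) * N(d2) = 54.22659965 * 0.51188888 - 60.7600 * 0.96102967 * 0.34979026 = 7.3330


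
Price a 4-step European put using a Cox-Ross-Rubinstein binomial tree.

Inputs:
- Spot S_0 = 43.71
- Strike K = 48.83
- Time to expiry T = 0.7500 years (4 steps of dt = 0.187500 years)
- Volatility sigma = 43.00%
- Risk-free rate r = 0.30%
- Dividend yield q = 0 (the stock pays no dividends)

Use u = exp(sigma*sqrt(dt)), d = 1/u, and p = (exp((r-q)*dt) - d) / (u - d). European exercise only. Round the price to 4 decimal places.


Answer: Price = V(0,0) = 9.8530

Derivation:
dt = T/N = 0.187500
u = exp(sigma*sqrt(dt)) = 1.204658; d = 1/u = 0.830111
p = (exp((r-q)*dt) - d) / (u - d) = 0.455087
Discount per step: exp(-r*dt) = 0.999438
Stock lattice S(k, i) with i counting down-moves:
  k=0: S(0,0) = 43.7100
  k=1: S(1,0) = 52.6556; S(1,1) = 36.2842
  k=2: S(2,0) = 63.4320; S(2,1) = 43.7100; S(2,2) = 30.1199
  k=3: S(3,0) = 76.4138; S(3,1) = 52.6556; S(3,2) = 36.2842; S(3,3) = 25.0029
  k=4: S(4,0) = 92.0525; S(4,1) = 63.4320; S(4,2) = 43.7100; S(4,3) = 30.1199; S(4,4) = 20.7552
Terminal payoffs V(N, i) = max(K - S_T, 0):
  V(4,0) = 0.000000; V(4,1) = 0.000000; V(4,2) = 5.120000; V(4,3) = 18.710103; V(4,4) = 28.074836
Backward induction: V(k, i) = exp(-r*dt) * [p * V(k+1, i) + (1-p) * V(k+1, i+1)].
  V(3,0) = exp(-r*dt) * [p*0.000000 + (1-p)*0.000000] = 0.000000
  V(3,1) = exp(-r*dt) * [p*0.000000 + (1-p)*5.120000] = 2.788384
  V(3,2) = exp(-r*dt) * [p*5.120000 + (1-p)*18.710103] = 12.518375
  V(3,3) = exp(-r*dt) * [p*18.710103 + (1-p)*28.074836] = 23.799673
  V(2,0) = exp(-r*dt) * [p*0.000000 + (1-p)*2.788384] = 1.518571
  V(2,1) = exp(-r*dt) * [p*2.788384 + (1-p)*12.518375] = 8.085829
  V(2,2) = exp(-r*dt) * [p*12.518375 + (1-p)*23.799673] = 18.655200
  V(1,0) = exp(-r*dt) * [p*1.518571 + (1-p)*8.085829] = 5.094286
  V(1,1) = exp(-r*dt) * [p*8.085829 + (1-p)*18.655200] = 13.837427
  V(0,0) = exp(-r*dt) * [p*5.094286 + (1-p)*13.837427] = 9.852990


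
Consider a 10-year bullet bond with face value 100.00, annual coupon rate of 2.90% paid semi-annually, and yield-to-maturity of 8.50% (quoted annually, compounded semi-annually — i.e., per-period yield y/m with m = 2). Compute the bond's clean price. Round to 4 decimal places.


Coupon per period c = face * coupon_rate / m = 1.450000
Periods per year m = 2; per-period yield y/m = 0.042500
Number of cashflows N = 20
Cashflows (t years, CF_t, discount factor 1/(1+y/m)^(m*t), PV):
  t = 0.5000: CF_t = 1.450000, DF = 0.959233, PV = 1.390887
  t = 1.0000: CF_t = 1.450000, DF = 0.920127, PV = 1.334184
  t = 1.5000: CF_t = 1.450000, DF = 0.882616, PV = 1.279793
  t = 2.0000: CF_t = 1.450000, DF = 0.846634, PV = 1.227619
  t = 2.5000: CF_t = 1.450000, DF = 0.812119, PV = 1.177573
  t = 3.0000: CF_t = 1.450000, DF = 0.779011, PV = 1.129566
  t = 3.5000: CF_t = 1.450000, DF = 0.747253, PV = 1.083517
  t = 4.0000: CF_t = 1.450000, DF = 0.716789, PV = 1.039344
  t = 4.5000: CF_t = 1.450000, DF = 0.687568, PV = 0.996973
  t = 5.0000: CF_t = 1.450000, DF = 0.659537, PV = 0.956329
  t = 5.5000: CF_t = 1.450000, DF = 0.632650, PV = 0.917342
  t = 6.0000: CF_t = 1.450000, DF = 0.606858, PV = 0.879944
  t = 6.5000: CF_t = 1.450000, DF = 0.582118, PV = 0.844071
  t = 7.0000: CF_t = 1.450000, DF = 0.558387, PV = 0.809661
  t = 7.5000: CF_t = 1.450000, DF = 0.535623, PV = 0.776653
  t = 8.0000: CF_t = 1.450000, DF = 0.513787, PV = 0.744991
  t = 8.5000: CF_t = 1.450000, DF = 0.492841, PV = 0.714620
  t = 9.0000: CF_t = 1.450000, DF = 0.472749, PV = 0.685486
  t = 9.5000: CF_t = 1.450000, DF = 0.453477, PV = 0.657541
  t = 10.0000: CF_t = 101.450000, DF = 0.434989, PV = 44.129680
Price P = sum_t PV_t = 62.775776

Answer: Price = 62.7758


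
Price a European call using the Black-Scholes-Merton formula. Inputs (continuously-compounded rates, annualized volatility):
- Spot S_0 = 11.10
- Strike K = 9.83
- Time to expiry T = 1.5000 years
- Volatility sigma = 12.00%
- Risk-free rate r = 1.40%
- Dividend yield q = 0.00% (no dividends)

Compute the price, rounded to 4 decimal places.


d1 = (ln(S/K) + (r - q + 0.5*sigma^2) * T) / (sigma * sqrt(T)) = 1.04311639
d2 = d1 - sigma * sqrt(T) = 0.89614701
exp(-rT) = 0.97921896; exp(-qT) = 1.00000000
C = S_0 * exp(-qT) * N(d1) - K * exp(-rT) * N(d2)
N(d1) = 0.85155281; N(d2) = 0.81491287
C = 11.1000 * 1.00000000 * 0.85155281 - 9.8300 * 0.97921896 * 0.81491287 = 1.6081

Answer: Price = 1.6081


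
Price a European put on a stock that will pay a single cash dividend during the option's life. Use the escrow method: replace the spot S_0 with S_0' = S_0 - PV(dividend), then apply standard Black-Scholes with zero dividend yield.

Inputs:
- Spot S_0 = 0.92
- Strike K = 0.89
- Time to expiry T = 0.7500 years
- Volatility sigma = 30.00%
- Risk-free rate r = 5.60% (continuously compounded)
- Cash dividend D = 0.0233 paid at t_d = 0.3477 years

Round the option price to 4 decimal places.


PV(D) = D * exp(-r * t_d) = 0.0233 * 0.98071714 = 0.02285071
S_0' = S_0 - PV(D) = 0.9200 - 0.02285071 = 0.89714929
d1 = (ln(S_0'/K) + (r + sigma^2/2)*T) / (sigma*sqrt(T)) = 0.32235705
d2 = d1 - sigma*sqrt(T) = 0.06254943
exp(-rT) = 0.95886978
N(-d1) = 0.37359111; N(-d2) = 0.47506265
P = K * exp(-rT) * N(-d2) - S_0' * N(-d1) = 0.8900 * 0.95886978 * 0.47506265 - 0.89714929 * 0.37359111 = 0.0702

Answer: Price = 0.0702


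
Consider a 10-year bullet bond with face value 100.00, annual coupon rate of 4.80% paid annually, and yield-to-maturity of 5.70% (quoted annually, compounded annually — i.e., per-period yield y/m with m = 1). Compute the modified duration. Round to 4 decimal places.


Answer: Modified duration = 7.6598

Derivation:
Coupon per period c = face * coupon_rate / m = 4.800000
Periods per year m = 1; per-period yield y/m = 0.057000
Number of cashflows N = 10
Cashflows (t years, CF_t, discount factor 1/(1+y/m)^(m*t), PV):
  t = 1.0000: CF_t = 4.800000, DF = 0.946074, PV = 4.541154
  t = 2.0000: CF_t = 4.800000, DF = 0.895056, PV = 4.296267
  t = 3.0000: CF_t = 4.800000, DF = 0.846789, PV = 4.064586
  t = 4.0000: CF_t = 4.800000, DF = 0.801125, PV = 3.845398
  t = 5.0000: CF_t = 4.800000, DF = 0.757923, PV = 3.638030
  t = 6.0000: CF_t = 4.800000, DF = 0.717051, PV = 3.441845
  t = 7.0000: CF_t = 4.800000, DF = 0.678383, PV = 3.256239
  t = 8.0000: CF_t = 4.800000, DF = 0.641801, PV = 3.080643
  t = 9.0000: CF_t = 4.800000, DF = 0.607191, PV = 2.914515
  t = 10.0000: CF_t = 104.800000, DF = 0.574447, PV = 60.202068
Price P = sum_t PV_t = 93.280745
First compute Macaulay numerator sum_t t * PV_t:
  t * PV_t at t = 1.0000: 4.541154
  t * PV_t at t = 2.0000: 8.592534
  t * PV_t at t = 3.0000: 12.193757
  t * PV_t at t = 4.0000: 15.381592
  t * PV_t at t = 5.0000: 18.190151
  t * PV_t at t = 6.0000: 20.651070
  t * PV_t at t = 7.0000: 22.793676
  t * PV_t at t = 8.0000: 24.645142
  t * PV_t at t = 9.0000: 26.230638
  t * PV_t at t = 10.0000: 602.020679
Macaulay duration D = 755.240394 / 93.280745 = 8.096423
Modified duration = D / (1 + y/m) = 8.096423 / (1 + 0.057000) = 7.659814


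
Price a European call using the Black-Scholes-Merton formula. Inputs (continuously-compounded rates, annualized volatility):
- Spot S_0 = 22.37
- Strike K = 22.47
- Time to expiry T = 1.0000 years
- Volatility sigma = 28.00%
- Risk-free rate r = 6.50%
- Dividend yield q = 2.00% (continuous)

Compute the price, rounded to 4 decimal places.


d1 = (ln(S/K) + (r - q + 0.5*sigma^2) * T) / (sigma * sqrt(T)) = 0.28478460
d2 = d1 - sigma * sqrt(T) = 0.00478460
exp(-rT) = 0.93706746; exp(-qT) = 0.98019867
C = S_0 * exp(-qT) * N(d1) - K * exp(-rT) * N(d2)
N(d1) = 0.61209542; N(d2) = 0.50190877
C = 22.3700 * 0.98019867 * 0.61209542 - 22.4700 * 0.93706746 * 0.50190877 = 2.8533

Answer: Price = 2.8533


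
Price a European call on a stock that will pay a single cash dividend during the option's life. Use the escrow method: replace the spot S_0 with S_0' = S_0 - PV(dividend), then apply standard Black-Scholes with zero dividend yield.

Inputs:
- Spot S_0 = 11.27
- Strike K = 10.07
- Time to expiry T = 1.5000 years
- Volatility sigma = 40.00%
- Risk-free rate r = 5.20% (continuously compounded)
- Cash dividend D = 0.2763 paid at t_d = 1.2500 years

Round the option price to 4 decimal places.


Answer: Price = 2.9259

Derivation:
PV(D) = D * exp(-r * t_d) = 0.2763 * 0.93706746 = 0.25891174
S_0' = S_0 - PV(D) = 11.2700 - 0.25891174 = 11.01108826
d1 = (ln(S_0'/K) + (r + sigma^2/2)*T) / (sigma*sqrt(T)) = 0.58653457
d2 = d1 - sigma*sqrt(T) = 0.09663662
exp(-rT) = 0.92496443
N(d1) = 0.72124183; N(d2) = 0.53849251
C = S_0' * N(d1) - K * exp(-rT) * N(d2) = 11.01108826 * 0.72124183 - 10.0700 * 0.92496443 * 0.53849251 = 2.9259


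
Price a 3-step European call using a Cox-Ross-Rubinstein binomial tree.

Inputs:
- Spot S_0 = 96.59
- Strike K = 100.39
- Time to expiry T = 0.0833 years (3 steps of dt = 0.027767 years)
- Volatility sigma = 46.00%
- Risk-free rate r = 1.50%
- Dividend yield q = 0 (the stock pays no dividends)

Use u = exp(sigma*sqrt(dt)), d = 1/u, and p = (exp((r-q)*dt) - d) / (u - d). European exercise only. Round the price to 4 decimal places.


dt = T/N = 0.027767
u = exp(sigma*sqrt(dt)) = 1.079666; d = 1/u = 0.926213
p = (exp((r-q)*dt) - d) / (u - d) = 0.483561
Discount per step: exp(-r*dt) = 0.999584
Stock lattice S(k, i) with i counting down-moves:
  k=0: S(0,0) = 96.5900
  k=1: S(1,0) = 104.2849; S(1,1) = 89.4629
  k=2: S(2,0) = 112.5928; S(2,1) = 96.5900; S(2,2) = 82.8617
  k=3: S(3,0) = 121.5626; S(3,1) = 104.2849; S(3,2) = 89.4629; S(3,3) = 76.7475
Terminal payoffs V(N, i) = max(S_T - K, 0):
  V(3,0) = 21.172582; V(3,1) = 3.894897; V(3,2) = 0.000000; V(3,3) = 0.000000
Backward induction: V(k, i) = exp(-r*dt) * [p * V(k+1, i) + (1-p) * V(k+1, i+1)].
  V(2,0) = exp(-r*dt) * [p*21.172582 + (1-p)*3.894897] = 12.244616
  V(2,1) = exp(-r*dt) * [p*3.894897 + (1-p)*0.000000] = 1.882637
  V(2,2) = exp(-r*dt) * [p*0.000000 + (1-p)*0.000000] = 0.000000
  V(1,0) = exp(-r*dt) * [p*12.244616 + (1-p)*1.882637] = 6.890419
  V(1,1) = exp(-r*dt) * [p*1.882637 + (1-p)*0.000000] = 0.909991
  V(0,0) = exp(-r*dt) * [p*6.890419 + (1-p)*0.909991] = 3.800311

Answer: Price = V(0,0) = 3.8003


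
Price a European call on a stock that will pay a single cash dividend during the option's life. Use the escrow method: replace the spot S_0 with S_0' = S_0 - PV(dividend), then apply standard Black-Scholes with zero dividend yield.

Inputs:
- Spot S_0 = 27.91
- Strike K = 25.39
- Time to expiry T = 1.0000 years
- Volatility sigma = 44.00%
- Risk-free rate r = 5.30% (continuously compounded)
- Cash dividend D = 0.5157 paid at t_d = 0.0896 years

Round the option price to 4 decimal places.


Answer: Price = 6.3285

Derivation:
PV(D) = D * exp(-r * t_d) = 0.5157 * 0.99526246 = 0.51325685
S_0' = S_0 - PV(D) = 27.9100 - 0.51325685 = 27.39674315
d1 = (ln(S_0'/K) + (r + sigma^2/2)*T) / (sigma*sqrt(T)) = 0.51333806
d2 = d1 - sigma*sqrt(T) = 0.07333806
exp(-rT) = 0.94838001
N(d1) = 0.69614257; N(d2) = 0.52923145
C = S_0' * N(d1) - K * exp(-rT) * N(d2) = 27.39674315 * 0.69614257 - 25.3900 * 0.94838001 * 0.52923145 = 6.3285


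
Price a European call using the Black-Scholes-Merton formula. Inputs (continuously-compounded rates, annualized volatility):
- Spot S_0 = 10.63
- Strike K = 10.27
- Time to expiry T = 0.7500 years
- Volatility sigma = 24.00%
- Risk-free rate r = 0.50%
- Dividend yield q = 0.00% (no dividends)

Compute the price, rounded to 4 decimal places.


Answer: Price = 1.0771

Derivation:
d1 = (ln(S/K) + (r - q + 0.5*sigma^2) * T) / (sigma * sqrt(T)) = 0.28772813
d2 = d1 - sigma * sqrt(T) = 0.07988203
exp(-rT) = 0.99625702; exp(-qT) = 1.00000000
C = S_0 * exp(-qT) * N(d1) - K * exp(-rT) * N(d2)
N(d1) = 0.61322257; N(d2) = 0.53183446
C = 10.6300 * 1.00000000 * 0.61322257 - 10.2700 * 0.99625702 * 0.53183446 = 1.0771


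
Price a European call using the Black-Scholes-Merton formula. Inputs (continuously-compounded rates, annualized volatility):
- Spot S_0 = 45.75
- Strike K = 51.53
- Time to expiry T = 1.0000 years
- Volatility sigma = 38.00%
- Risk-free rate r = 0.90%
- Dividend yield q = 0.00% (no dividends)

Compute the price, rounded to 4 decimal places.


Answer: Price = 4.9350

Derivation:
d1 = (ln(S/K) + (r - q + 0.5*sigma^2) * T) / (sigma * sqrt(T)) = -0.09940098
d2 = d1 - sigma * sqrt(T) = -0.47940098
exp(-rT) = 0.99104038; exp(-qT) = 1.00000000
C = S_0 * exp(-qT) * N(d1) - K * exp(-rT) * N(d2)
N(d1) = 0.46040995; N(d2) = 0.31582670
C = 45.7500 * 1.00000000 * 0.46040995 - 51.5300 * 0.99104038 * 0.31582670 = 4.9350


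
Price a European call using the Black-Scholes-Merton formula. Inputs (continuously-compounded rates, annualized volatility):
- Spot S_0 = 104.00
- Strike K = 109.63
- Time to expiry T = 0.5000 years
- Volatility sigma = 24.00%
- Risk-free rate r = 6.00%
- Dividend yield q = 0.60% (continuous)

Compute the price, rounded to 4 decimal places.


d1 = (ln(S/K) + (r - q + 0.5*sigma^2) * T) / (sigma * sqrt(T)) = -0.06670469
d2 = d1 - sigma * sqrt(T) = -0.23641031
exp(-rT) = 0.97044553; exp(-qT) = 0.99700450
C = S_0 * exp(-qT) * N(d1) - K * exp(-rT) * N(d2)
N(d1) = 0.47340840; N(d2) = 0.40655715
C = 104.0000 * 0.99700450 * 0.47340840 - 109.6300 * 0.97044553 * 0.40655715 = 5.8334

Answer: Price = 5.8334


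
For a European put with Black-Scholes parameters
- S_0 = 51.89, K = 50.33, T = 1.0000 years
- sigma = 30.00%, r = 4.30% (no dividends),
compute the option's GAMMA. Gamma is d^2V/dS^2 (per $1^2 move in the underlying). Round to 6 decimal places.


d1 = 0.3950825753; d2 = 0.0950825753
phi(d1) = 0.3689907681; exp(-qT) = 1.0000000000; exp(-rT) = 0.9579113901
Gamma = exp(-qT) * phi(d1) / (S * sigma * sqrt(T)) = 1.0000000000 * 0.3689907681 / (51.8900 * 0.3000 * 1.0000000000) = 0.023703

Answer: Gamma = 0.023703


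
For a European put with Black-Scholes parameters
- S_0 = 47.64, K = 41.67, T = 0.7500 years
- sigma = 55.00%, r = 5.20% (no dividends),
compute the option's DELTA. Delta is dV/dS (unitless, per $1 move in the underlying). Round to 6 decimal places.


Answer: Delta = -0.273875

Derivation:
d1 = 0.6011345789; d2 = 0.1248206069
phi(d1) = 0.3329976240; exp(-qT) = 1.0000000000; exp(-rT) = 0.9617507091
N(-d1) = 0.2738751769
Delta = -exp(-qT) * N(-d1) = -1.0000000000 * 0.2738751769 = -0.273875


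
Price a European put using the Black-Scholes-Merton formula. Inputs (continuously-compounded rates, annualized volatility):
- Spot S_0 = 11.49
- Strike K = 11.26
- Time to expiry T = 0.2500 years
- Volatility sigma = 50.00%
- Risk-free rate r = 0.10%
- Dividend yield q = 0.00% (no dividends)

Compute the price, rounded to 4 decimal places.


d1 = (ln(S/K) + (r - q + 0.5*sigma^2) * T) / (sigma * sqrt(T)) = 0.20688188
d2 = d1 - sigma * sqrt(T) = -0.04311812
exp(-rT) = 0.99975003; exp(-qT) = 1.00000000
P = K * exp(-rT) * N(-d2) - S_0 * exp(-qT) * N(-d1)
N(-d1) = 0.41805106; N(-d2) = 0.51719631
P = 11.2600 * 0.99975003 * 0.51719631 - 11.4900 * 1.00000000 * 0.41805106 = 1.0188

Answer: Price = 1.0188


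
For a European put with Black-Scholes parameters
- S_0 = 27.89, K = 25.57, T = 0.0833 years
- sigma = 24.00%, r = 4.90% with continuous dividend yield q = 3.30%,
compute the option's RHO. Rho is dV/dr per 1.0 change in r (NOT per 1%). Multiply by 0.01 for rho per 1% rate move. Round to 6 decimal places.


d1 = 1.3076748879; d2 = 1.2384067134
phi(d1) = 0.1696622913; exp(-qT) = 0.9972548748; exp(-rT) = 0.9959266188
N(-d2) = 0.1077826463
Rho = -K*T*exp(-rT)*N(-d2) = -25.5700 * 0.0833 * 0.9959266188 * 0.1077826463 = -0.228640

Answer: Rho = -0.228640


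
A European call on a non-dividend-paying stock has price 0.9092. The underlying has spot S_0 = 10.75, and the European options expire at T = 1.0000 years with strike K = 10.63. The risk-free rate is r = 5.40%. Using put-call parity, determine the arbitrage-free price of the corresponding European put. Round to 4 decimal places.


Answer: Put price = 0.2304

Derivation:
Put-call parity: C - P = S_0 * exp(-qT) - K * exp(-rT).
S_0 * exp(-qT) = 10.7500 * 1.00000000 = 10.75000000
K * exp(-rT) = 10.6300 * 0.94743211 = 10.07120329
P = C - S*exp(-qT) + K*exp(-rT)
P = 0.9092 - 10.75000000 + 10.07120329 = 0.2304


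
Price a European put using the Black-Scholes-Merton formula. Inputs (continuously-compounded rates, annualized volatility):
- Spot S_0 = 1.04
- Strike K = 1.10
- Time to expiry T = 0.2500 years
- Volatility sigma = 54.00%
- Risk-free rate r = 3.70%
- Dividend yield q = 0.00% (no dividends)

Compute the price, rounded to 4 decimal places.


d1 = (ln(S/K) + (r - q + 0.5*sigma^2) * T) / (sigma * sqrt(T)) = -0.03847951
d2 = d1 - sigma * sqrt(T) = -0.30847951
exp(-rT) = 0.99079265; exp(-qT) = 1.00000000
P = K * exp(-rT) * N(-d2) - S_0 * exp(-qT) * N(-d1)
N(-d1) = 0.51534731; N(-d2) = 0.62114125
P = 1.1000 * 0.99079265 * 0.62114125 - 1.0400 * 1.00000000 * 0.51534731 = 0.1410

Answer: Price = 0.1410


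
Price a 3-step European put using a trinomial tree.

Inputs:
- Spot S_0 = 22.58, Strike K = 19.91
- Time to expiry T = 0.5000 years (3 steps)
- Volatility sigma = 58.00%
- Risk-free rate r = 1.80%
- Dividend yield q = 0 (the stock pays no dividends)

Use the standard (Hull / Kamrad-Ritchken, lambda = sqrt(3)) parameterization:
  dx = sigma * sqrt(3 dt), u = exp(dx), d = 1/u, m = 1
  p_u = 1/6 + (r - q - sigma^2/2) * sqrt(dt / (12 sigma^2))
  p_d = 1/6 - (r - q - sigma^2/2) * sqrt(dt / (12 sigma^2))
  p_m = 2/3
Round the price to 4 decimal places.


dt = T/N = 0.166667; dx = sigma*sqrt(3*dt) = 0.410122
u = exp(dx) = 1.507002; d = 1/u = 0.663569
p_u = 0.136147, p_m = 0.666667, p_d = 0.197186
Discount per step: exp(-r*dt) = 0.997004
Stock lattice S(k, j) with j the centered position index:
  k=0: S(0,+0) = 22.5800
  k=1: S(1,-1) = 14.9834; S(1,+0) = 22.5800; S(1,+1) = 34.0281
  k=2: S(2,-2) = 9.9425; S(2,-1) = 14.9834; S(2,+0) = 22.5800; S(2,+1) = 34.0281; S(2,+2) = 51.2804
  k=3: S(3,-3) = 6.5976; S(3,-2) = 9.9425; S(3,-1) = 14.9834; S(3,+0) = 22.5800; S(3,+1) = 34.0281; S(3,+2) = 51.2804; S(3,+3) = 77.2796
Terminal payoffs V(N, j) = max(K - S_T, 0):
  V(3,-3) = 13.312447; V(3,-2) = 9.967478; V(3,-1) = 4.926604; V(3,+0) = 0.000000; V(3,+1) = 0.000000; V(3,+2) = 0.000000; V(3,+3) = 0.000000
Backward induction: V(k, j) = exp(-r*dt) * [p_u * V(k+1, j+1) + p_m * V(k+1, j) + p_d * V(k+1, j-1)]
  V(2,-2) = exp(-r*dt) * [p_u*4.926604 + p_m*9.967478 + p_d*13.312447] = 9.910981
  V(2,-1) = exp(-r*dt) * [p_u*0.000000 + p_m*4.926604 + p_d*9.967478] = 5.234125
  V(2,+0) = exp(-r*dt) * [p_u*0.000000 + p_m*0.000000 + p_d*4.926604] = 0.968548
  V(2,+1) = exp(-r*dt) * [p_u*0.000000 + p_m*0.000000 + p_d*0.000000] = 0.000000
  V(2,+2) = exp(-r*dt) * [p_u*0.000000 + p_m*0.000000 + p_d*0.000000] = 0.000000
  V(1,-1) = exp(-r*dt) * [p_u*0.968548 + p_m*5.234125 + p_d*9.910981] = 5.558887
  V(1,+0) = exp(-r*dt) * [p_u*0.000000 + p_m*0.968548 + p_d*5.234125] = 1.672769
  V(1,+1) = exp(-r*dt) * [p_u*0.000000 + p_m*0.000000 + p_d*0.968548] = 0.190412
  V(0,+0) = exp(-r*dt) * [p_u*0.190412 + p_m*1.672769 + p_d*5.558887] = 2.230537

Answer: Price = V(0,0) = 2.2305


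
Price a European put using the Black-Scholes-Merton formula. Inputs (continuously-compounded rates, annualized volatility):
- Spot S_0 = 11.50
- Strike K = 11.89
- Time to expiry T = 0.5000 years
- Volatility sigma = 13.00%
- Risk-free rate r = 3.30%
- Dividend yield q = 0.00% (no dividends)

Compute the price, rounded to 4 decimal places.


d1 = (ln(S/K) + (r - q + 0.5*sigma^2) * T) / (sigma * sqrt(T)) = -0.13734924
d2 = d1 - sigma * sqrt(T) = -0.22927312
exp(-rT) = 0.98363538; exp(-qT) = 1.00000000
P = K * exp(-rT) * N(-d2) - S_0 * exp(-qT) * N(-d1)
N(-d1) = 0.55462262; N(-d2) = 0.59067168
P = 11.8900 * 0.98363538 * 0.59067168 - 11.5000 * 1.00000000 * 0.55462262 = 0.5300

Answer: Price = 0.5300


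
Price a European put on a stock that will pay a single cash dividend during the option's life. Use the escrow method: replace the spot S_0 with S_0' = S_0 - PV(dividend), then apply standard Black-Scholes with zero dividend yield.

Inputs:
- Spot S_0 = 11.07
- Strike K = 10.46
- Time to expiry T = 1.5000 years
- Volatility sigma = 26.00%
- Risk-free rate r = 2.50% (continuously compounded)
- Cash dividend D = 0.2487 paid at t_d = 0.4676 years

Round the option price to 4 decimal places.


Answer: Price = 0.9804

Derivation:
PV(D) = D * exp(-r * t_d) = 0.2487 * 0.98837806 = 0.24580962
S_0' = S_0 - PV(D) = 11.0700 - 0.24580962 = 10.82419038
d1 = (ln(S_0'/K) + (r + sigma^2/2)*T) / (sigma*sqrt(T)) = 0.38446004
d2 = d1 - sigma*sqrt(T) = 0.06602637
exp(-rT) = 0.96319442
N(-d1) = 0.35031875; N(-d2) = 0.47367841
P = K * exp(-rT) * N(-d2) - S_0' * N(-d1) = 10.4600 * 0.96319442 * 0.47367841 - 10.82419038 * 0.35031875 = 0.9804


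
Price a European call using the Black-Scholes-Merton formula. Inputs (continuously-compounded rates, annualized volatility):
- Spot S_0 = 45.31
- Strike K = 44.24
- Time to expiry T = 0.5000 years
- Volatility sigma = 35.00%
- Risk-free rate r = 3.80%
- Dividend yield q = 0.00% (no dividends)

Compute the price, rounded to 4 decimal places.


Answer: Price = 5.3850

Derivation:
d1 = (ln(S/K) + (r - q + 0.5*sigma^2) * T) / (sigma * sqrt(T)) = 0.29707940
d2 = d1 - sigma * sqrt(T) = 0.04959203
exp(-rT) = 0.98117936; exp(-qT) = 1.00000000
C = S_0 * exp(-qT) * N(d1) - K * exp(-rT) * N(d2)
N(d1) = 0.61679706; N(d2) = 0.51977625
C = 45.3100 * 1.00000000 * 0.61679706 - 44.2400 * 0.98117936 * 0.51977625 = 5.3850


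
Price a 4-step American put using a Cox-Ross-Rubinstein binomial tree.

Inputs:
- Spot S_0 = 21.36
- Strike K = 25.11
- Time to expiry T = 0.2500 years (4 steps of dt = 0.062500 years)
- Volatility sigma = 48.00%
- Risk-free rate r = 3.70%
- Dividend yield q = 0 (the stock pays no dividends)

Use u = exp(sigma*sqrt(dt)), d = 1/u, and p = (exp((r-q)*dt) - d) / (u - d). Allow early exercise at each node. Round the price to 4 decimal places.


Answer: Price = V(0,0) = 4.5236

Derivation:
dt = T/N = 0.062500
u = exp(sigma*sqrt(dt)) = 1.127497; d = 1/u = 0.886920
p = (exp((r-q)*dt) - d) / (u - d) = 0.479659
Discount per step: exp(-r*dt) = 0.997690
Stock lattice S(k, i) with i counting down-moves:
  k=0: S(0,0) = 21.3600
  k=1: S(1,0) = 24.0833; S(1,1) = 18.9446
  k=2: S(2,0) = 27.1539; S(2,1) = 21.3600; S(2,2) = 16.8024
  k=3: S(3,0) = 30.6159; S(3,1) = 24.0833; S(3,2) = 18.9446; S(3,3) = 14.9024
  k=4: S(4,0) = 34.5193; S(4,1) = 27.1539; S(4,2) = 21.3600; S(4,3) = 16.8024; S(4,4) = 13.2172
Terminal payoffs V(N, i) = max(K - S_T, 0):
  V(4,0) = 0.000000; V(4,1) = 0.000000; V(4,2) = 3.750000; V(4,3) = 8.307629; V(4,4) = 11.892787
Backward induction: V(k, i) = exp(-r*dt) * [p * V(k+1, i) + (1-p) * V(k+1, i+1)]; then take max(V_cont, immediate exercise) for American.
  V(3,0) = exp(-r*dt) * [p*0.000000 + (1-p)*0.000000] = 0.000000; exercise = 0.000000; V(3,0) = max -> 0.000000
  V(3,1) = exp(-r*dt) * [p*0.000000 + (1-p)*3.750000] = 1.946770; exercise = 1.026667; V(3,1) = max -> 1.946770
  V(3,2) = exp(-r*dt) * [p*3.750000 + (1-p)*8.307629] = 6.107380; exercise = 6.165379; V(3,2) = max -> 6.165379
  V(3,3) = exp(-r*dt) * [p*8.307629 + (1-p)*11.892787] = 10.149634; exercise = 10.207634; V(3,3) = max -> 10.207634
  V(2,0) = exp(-r*dt) * [p*0.000000 + (1-p)*1.946770] = 1.010644; exercise = 0.000000; V(2,0) = max -> 1.010644
  V(2,1) = exp(-r*dt) * [p*1.946770 + (1-p)*6.165379] = 4.132317; exercise = 3.750000; V(2,1) = max -> 4.132317
  V(2,2) = exp(-r*dt) * [p*6.165379 + (1-p)*10.207634] = 8.249629; exercise = 8.307629; V(2,2) = max -> 8.307629
  V(1,0) = exp(-r*dt) * [p*1.010644 + (1-p)*4.132317] = 2.628891; exercise = 1.026667; V(1,0) = max -> 2.628891
  V(1,1) = exp(-r*dt) * [p*4.132317 + (1-p)*8.307629] = 6.290338; exercise = 6.165379; V(1,1) = max -> 6.290338
  V(0,0) = exp(-r*dt) * [p*2.628891 + (1-p)*6.290338] = 4.523617; exercise = 3.750000; V(0,0) = max -> 4.523617


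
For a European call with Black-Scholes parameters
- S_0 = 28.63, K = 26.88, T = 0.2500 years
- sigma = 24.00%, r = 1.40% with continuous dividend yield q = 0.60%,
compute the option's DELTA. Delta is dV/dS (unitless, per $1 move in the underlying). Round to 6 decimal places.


Answer: Delta = 0.725414

Derivation:
d1 = 0.6022716955; d2 = 0.4822716955
phi(d1) = 0.3327698627; exp(-qT) = 0.9985011244; exp(-rT) = 0.9965061179
N(d1) = 0.7265033508
Delta = exp(-qT) * N(d1) = 0.9985011244 * 0.7265033508 = 0.725414


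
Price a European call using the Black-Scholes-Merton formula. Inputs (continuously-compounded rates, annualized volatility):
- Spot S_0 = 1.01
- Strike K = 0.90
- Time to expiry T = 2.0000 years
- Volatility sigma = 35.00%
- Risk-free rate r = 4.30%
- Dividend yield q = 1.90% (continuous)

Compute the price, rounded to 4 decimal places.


d1 = (ln(S/K) + (r - q + 0.5*sigma^2) * T) / (sigma * sqrt(T)) = 0.57742511
d2 = d1 - sigma * sqrt(T) = 0.08245036
exp(-rT) = 0.91759423; exp(-qT) = 0.96271294
C = S_0 * exp(-qT) * N(d1) - K * exp(-rT) * N(d2)
N(d1) = 0.71817384; N(d2) = 0.53285570
C = 1.0100 * 0.96271294 * 0.71817384 - 0.9000 * 0.91759423 * 0.53285570 = 0.2583

Answer: Price = 0.2583


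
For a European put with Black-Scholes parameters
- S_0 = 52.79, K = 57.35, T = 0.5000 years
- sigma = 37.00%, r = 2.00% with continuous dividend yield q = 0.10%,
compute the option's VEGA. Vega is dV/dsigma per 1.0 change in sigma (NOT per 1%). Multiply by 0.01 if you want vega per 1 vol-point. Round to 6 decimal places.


Answer: Vega = 14.718827

Derivation:
d1 = -0.1495475984; d2 = -0.4111771074
phi(d1) = 0.3945060609; exp(-qT) = 0.9995001250; exp(-rT) = 0.9900498337
Vega = S * exp(-qT) * phi(d1) * sqrt(T) = 52.7900 * 0.9995001250 * 0.3945060609 * 0.7071067812 = 14.718827


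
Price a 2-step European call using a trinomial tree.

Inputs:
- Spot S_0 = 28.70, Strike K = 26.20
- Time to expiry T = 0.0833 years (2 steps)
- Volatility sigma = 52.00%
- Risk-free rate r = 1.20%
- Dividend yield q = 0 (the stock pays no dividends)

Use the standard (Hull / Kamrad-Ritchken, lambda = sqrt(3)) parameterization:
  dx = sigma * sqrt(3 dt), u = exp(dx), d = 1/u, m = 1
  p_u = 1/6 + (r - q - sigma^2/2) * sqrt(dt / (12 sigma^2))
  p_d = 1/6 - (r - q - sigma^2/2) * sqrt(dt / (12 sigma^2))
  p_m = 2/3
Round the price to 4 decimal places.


Answer: Price = V(0,0) = 3.2896

Derivation:
dt = T/N = 0.041650; dx = sigma*sqrt(3*dt) = 0.183811
u = exp(dx) = 1.201789; d = 1/u = 0.832093
p_u = 0.152709, p_m = 0.666667, p_d = 0.180625
Discount per step: exp(-r*dt) = 0.999500
Stock lattice S(k, j) with j the centered position index:
  k=0: S(0,+0) = 28.7000
  k=1: S(1,-1) = 23.8811; S(1,+0) = 28.7000; S(1,+1) = 34.4913
  k=2: S(2,-2) = 19.8713; S(2,-1) = 23.8811; S(2,+0) = 28.7000; S(2,+1) = 34.4913; S(2,+2) = 41.4513
Terminal payoffs V(N, j) = max(S_T - K, 0):
  V(2,-2) = 0.000000; V(2,-1) = 0.000000; V(2,+0) = 2.500000; V(2,+1) = 8.291334; V(2,+2) = 15.251294
Backward induction: V(k, j) = exp(-r*dt) * [p_u * V(k+1, j+1) + p_m * V(k+1, j) + p_d * V(k+1, j-1)]
  V(1,-1) = exp(-r*dt) * [p_u*2.500000 + p_m*0.000000 + p_d*0.000000] = 0.381581
  V(1,+0) = exp(-r*dt) * [p_u*8.291334 + p_m*2.500000 + p_d*0.000000] = 2.931360
  V(1,+1) = exp(-r*dt) * [p_u*15.251294 + p_m*8.291334 + p_d*2.500000] = 8.303971
  V(0,+0) = exp(-r*dt) * [p_u*8.303971 + p_m*2.931360 + p_d*0.381581] = 3.289606


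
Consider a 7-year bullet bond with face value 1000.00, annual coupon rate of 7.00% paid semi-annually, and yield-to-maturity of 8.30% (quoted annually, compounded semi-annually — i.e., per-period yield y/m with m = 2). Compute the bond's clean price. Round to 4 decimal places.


Answer: Price = 932.0147

Derivation:
Coupon per period c = face * coupon_rate / m = 35.000000
Periods per year m = 2; per-period yield y/m = 0.041500
Number of cashflows N = 14
Cashflows (t years, CF_t, discount factor 1/(1+y/m)^(m*t), PV):
  t = 0.5000: CF_t = 35.000000, DF = 0.960154, PV = 33.605377
  t = 1.0000: CF_t = 35.000000, DF = 0.921895, PV = 32.266324
  t = 1.5000: CF_t = 35.000000, DF = 0.885161, PV = 30.980628
  t = 2.0000: CF_t = 35.000000, DF = 0.849890, PV = 29.746163
  t = 2.5000: CF_t = 35.000000, DF = 0.816025, PV = 28.560886
  t = 3.0000: CF_t = 35.000000, DF = 0.783510, PV = 27.422838
  t = 3.5000: CF_t = 35.000000, DF = 0.752290, PV = 26.330137
  t = 4.0000: CF_t = 35.000000, DF = 0.722314, PV = 25.280977
  t = 4.5000: CF_t = 35.000000, DF = 0.693532, PV = 24.273622
  t = 5.0000: CF_t = 35.000000, DF = 0.665897, PV = 23.306406
  t = 5.5000: CF_t = 35.000000, DF = 0.639364, PV = 22.377730
  t = 6.0000: CF_t = 35.000000, DF = 0.613887, PV = 21.486058
  t = 6.5000: CF_t = 35.000000, DF = 0.589426, PV = 20.629917
  t = 7.0000: CF_t = 1035.000000, DF = 0.565940, PV = 585.747589
Price P = sum_t PV_t = 932.014652


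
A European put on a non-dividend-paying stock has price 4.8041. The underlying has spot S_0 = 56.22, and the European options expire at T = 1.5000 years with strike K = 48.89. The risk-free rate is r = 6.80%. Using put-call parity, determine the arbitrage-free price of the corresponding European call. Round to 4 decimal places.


Put-call parity: C - P = S_0 * exp(-qT) - K * exp(-rT).
S_0 * exp(-qT) = 56.2200 * 1.00000000 = 56.22000000
K * exp(-rT) = 48.8900 * 0.90302955 = 44.14911478
C = P + S*exp(-qT) - K*exp(-rT)
C = 4.8041 + 56.22000000 - 44.14911478 = 16.8750

Answer: Call price = 16.8750


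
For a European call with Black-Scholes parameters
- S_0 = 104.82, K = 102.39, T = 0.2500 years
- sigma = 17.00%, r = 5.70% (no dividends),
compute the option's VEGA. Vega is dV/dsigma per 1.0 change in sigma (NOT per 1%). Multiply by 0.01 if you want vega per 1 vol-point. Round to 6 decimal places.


d1 = 0.4860946093; d2 = 0.4010946093
phi(d1) = 0.3544873854; exp(-qT) = 1.0000000000; exp(-rT) = 0.9858510507
Vega = S * exp(-qT) * phi(d1) * sqrt(T) = 104.8200 * 1.0000000000 * 0.3544873854 * 0.5000000000 = 18.578684

Answer: Vega = 18.578684


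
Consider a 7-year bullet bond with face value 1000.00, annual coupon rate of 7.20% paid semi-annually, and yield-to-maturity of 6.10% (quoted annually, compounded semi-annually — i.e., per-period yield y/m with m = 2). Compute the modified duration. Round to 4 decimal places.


Coupon per period c = face * coupon_rate / m = 36.000000
Periods per year m = 2; per-period yield y/m = 0.030500
Number of cashflows N = 14
Cashflows (t years, CF_t, discount factor 1/(1+y/m)^(m*t), PV):
  t = 0.5000: CF_t = 36.000000, DF = 0.970403, PV = 34.934498
  t = 1.0000: CF_t = 36.000000, DF = 0.941681, PV = 33.900532
  t = 1.5000: CF_t = 36.000000, DF = 0.913810, PV = 32.897168
  t = 2.0000: CF_t = 36.000000, DF = 0.886764, PV = 31.923501
  t = 2.5000: CF_t = 36.000000, DF = 0.860518, PV = 30.978652
  t = 3.0000: CF_t = 36.000000, DF = 0.835049, PV = 30.061768
  t = 3.5000: CF_t = 36.000000, DF = 0.810334, PV = 29.172022
  t = 4.0000: CF_t = 36.000000, DF = 0.786350, PV = 28.308609
  t = 4.5000: CF_t = 36.000000, DF = 0.763076, PV = 27.470751
  t = 5.0000: CF_t = 36.000000, DF = 0.740491, PV = 26.657692
  t = 5.5000: CF_t = 36.000000, DF = 0.718575, PV = 25.868696
  t = 6.0000: CF_t = 36.000000, DF = 0.697307, PV = 25.103053
  t = 6.5000: CF_t = 36.000000, DF = 0.676669, PV = 24.360071
  t = 7.0000: CF_t = 1036.000000, DF = 0.656641, PV = 680.280167
Price P = sum_t PV_t = 1061.917181
First compute Macaulay numerator sum_t t * PV_t:
  t * PV_t at t = 0.5000: 17.467249
  t * PV_t at t = 1.0000: 33.900532
  t * PV_t at t = 1.5000: 49.345752
  t * PV_t at t = 2.0000: 63.847002
  t * PV_t at t = 2.5000: 77.446631
  t * PV_t at t = 3.0000: 90.185305
  t * PV_t at t = 3.5000: 102.102076
  t * PV_t at t = 4.0000: 113.234436
  t * PV_t at t = 4.5000: 123.618380
  t * PV_t at t = 5.0000: 133.288458
  t * PV_t at t = 5.5000: 142.277830
  t * PV_t at t = 6.0000: 150.618320
  t * PV_t at t = 6.5000: 158.340462
  t * PV_t at t = 7.0000: 4761.961171
Macaulay duration D = 6017.633604 / 1061.917181 = 5.666764
Modified duration = D / (1 + y/m) = 5.666764 / (1 + 0.030500) = 5.499043

Answer: Modified duration = 5.4990
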